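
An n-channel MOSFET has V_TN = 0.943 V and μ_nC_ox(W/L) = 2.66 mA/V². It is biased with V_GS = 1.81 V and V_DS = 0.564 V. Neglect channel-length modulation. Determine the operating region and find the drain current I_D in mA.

Triode; I_D = 0.878 mA

V_ov = V_GS − V_TN = 1.81 − 0.943 = 0.867 V.
Since V_DS = 0.564 V < V_ov = 0.867 V, the device is in the triode region.
I_D = k_n [V_ov · V_DS − ½ V_DS²] = 2.66 × [0.867 × 0.564 − 0.5 × 0.564²] = 0.878 mA.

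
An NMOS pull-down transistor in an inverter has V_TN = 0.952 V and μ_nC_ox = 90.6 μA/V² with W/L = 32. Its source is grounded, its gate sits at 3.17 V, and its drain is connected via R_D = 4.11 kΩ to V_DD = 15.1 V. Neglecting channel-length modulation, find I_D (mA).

V_GS = V_G = 3.17 V, so V_ov = 3.17 − 0.952 = 2.22 V.
k_n = μ_nC_ox · (W/L) = 2.899 mA/V².
Assume saturation: I_D = ½ k_n V_ov² = 0.5 × 2.899 × 2.22² = 7.13 mA, giving V_DS = V_DD − I_D R_D = 15.1 − 7.13 × 4.11 = -14.2 V.
But -14.2 V < V_ov = 2.22 V, so the device is actually in triode.
In triode I_D = k_n[V_ov V_DS − ½ V_DS²] and I_D = (V_DD − V_DS)/R_D. Equating: 5.96 V_DS² − 27.43 V_DS + 15.1 = 0, giving V_DS = 0.639 V (the root below V_ov).
I_D = (15.1 − 0.639) / 4.11 = 3.52 mA.

I_D = 3.52 mA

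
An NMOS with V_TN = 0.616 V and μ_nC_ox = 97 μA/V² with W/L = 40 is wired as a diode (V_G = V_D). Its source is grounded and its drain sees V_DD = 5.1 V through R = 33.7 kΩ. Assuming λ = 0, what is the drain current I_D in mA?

I_D = 0.126 mA

With gate tied to drain, V_GS = V_DS ≥ V_GS − V_TN, so the device is in saturation.
k_n = μ_nC_ox · (W/L) = 3.88 mA/V².
KCL at the drain: ½ k_n (V_GS − V_TN)² = (V_DD − V_GS)/R.
Let x = V_GS − 0.616. Then 65.4 x² + x − 4.484 = 0, giving x = 0.254 V (positive root), so V_GS = 0.87 V.
I_D = (V_DD − V_GS)/R = (5.1 − 0.87) / 33.7 = 0.126 mA.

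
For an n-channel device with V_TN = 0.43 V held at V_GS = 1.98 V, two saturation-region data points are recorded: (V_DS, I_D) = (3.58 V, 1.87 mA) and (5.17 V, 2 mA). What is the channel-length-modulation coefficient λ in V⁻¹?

With V_GS fixed, I_D ∝ (1 + λ V_DS) in saturation, so I_D2/I_D1 = (1 + λ V_DS2)/(1 + λ V_DS1).
2/1.87 = 1.07 = (1 + 5.17 λ)/(1 + 3.58 λ).
Solving: λ (I_D1 V_DS2 − I_D2 V_DS1) = I_D2 − I_D1, so λ = (2 − 1.87) / (1.87 × 5.17 − 2 × 3.58) = 0.13 / 2.51 = 0.0518 V⁻¹.

λ = 0.0518 V⁻¹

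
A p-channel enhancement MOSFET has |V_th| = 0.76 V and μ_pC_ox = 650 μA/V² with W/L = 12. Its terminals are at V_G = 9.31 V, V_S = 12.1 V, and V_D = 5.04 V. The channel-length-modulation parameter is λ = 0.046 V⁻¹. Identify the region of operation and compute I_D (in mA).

V_SG = V_S − V_G = 12.1 − 9.31 = 2.79 V; V_SD = V_S − V_D = 12.1 − 5.04 = 7.06 V.
k_p = μ_pC_ox · (W/L) = 7.8 mA/V².
V_ov = V_SG − |V_th| = 2.79 − 0.76 = 2.03 V.
Since V_SD = 7.06 V ≥ V_ov = 2.03 V, the device is in saturation.
I_D = ½ k_p V_ov² (1 + λ V_SD) = 0.5 × 7.8 × 2.03² × (1 + 0.046 × 7.06) = 21.3 mA.

Saturation; I_D = 21.3 mA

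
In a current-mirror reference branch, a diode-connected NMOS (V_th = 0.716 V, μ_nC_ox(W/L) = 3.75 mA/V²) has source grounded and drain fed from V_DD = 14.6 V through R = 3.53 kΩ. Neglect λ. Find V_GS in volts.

V_GS = 2.09 V

With gate tied to drain, V_GS = V_DS ≥ V_GS − V_th, so the device is in saturation.
KCL at the drain: ½ k_n (V_GS − V_th)² = (V_DD − V_GS)/R.
Let x = V_GS − 0.716. Then 6.62 x² + x − 13.88 = 0, giving x = 1.37 V (positive root), so V_GS = 2.09 V.
I_D = (V_DD − V_GS)/R = (14.6 − 2.09) / 3.53 = 3.54 mA.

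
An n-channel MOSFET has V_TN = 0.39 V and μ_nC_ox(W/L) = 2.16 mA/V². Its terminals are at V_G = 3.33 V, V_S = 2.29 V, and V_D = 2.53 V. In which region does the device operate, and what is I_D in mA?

V_GS = V_G − V_S = 3.33 − 2.29 = 1.04 V; V_DS = V_D − V_S = 2.53 − 2.29 = 0.24 V.
V_ov = V_GS − V_TN = 1.04 − 0.39 = 0.65 V.
Since V_DS = 0.24 V < V_ov = 0.65 V, the device is in the triode region.
I_D = k_n [V_ov · V_DS − ½ V_DS²] = 2.16 × [0.65 × 0.24 − 0.5 × 0.24²] = 0.275 mA.

Triode; I_D = 0.275 mA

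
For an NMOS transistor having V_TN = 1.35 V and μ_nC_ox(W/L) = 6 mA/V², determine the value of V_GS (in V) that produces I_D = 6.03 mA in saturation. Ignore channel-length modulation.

V_GS = 2.77 V

In saturation I_D = ½ k_n (V_GS − V_TN)², so V_GS − V_TN = √(2 I_D / k_n) = √(2 × 6.03 / 6) = 1.42 V.
V_GS = 1.35 + 1.42 = 2.77 V.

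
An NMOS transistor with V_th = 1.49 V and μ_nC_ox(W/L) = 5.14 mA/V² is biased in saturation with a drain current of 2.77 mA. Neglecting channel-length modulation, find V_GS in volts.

V_GS = 2.53 V

In saturation I_D = ½ k_n (V_GS − V_th)², so V_GS − V_th = √(2 I_D / k_n) = √(2 × 2.77 / 5.14) = 1.04 V.
V_GS = 1.49 + 1.04 = 2.53 V.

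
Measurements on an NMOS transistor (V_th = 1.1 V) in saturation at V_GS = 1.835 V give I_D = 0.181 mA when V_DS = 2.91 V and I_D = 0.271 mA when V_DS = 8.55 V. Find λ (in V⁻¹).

λ = 0.119 V⁻¹

With V_GS fixed, I_D ∝ (1 + λ V_DS) in saturation, so I_D2/I_D1 = (1 + λ V_DS2)/(1 + λ V_DS1).
0.271/0.181 = 1.497 = (1 + 8.55 λ)/(1 + 2.91 λ).
Solving: λ (I_D1 V_DS2 − I_D2 V_DS1) = I_D2 − I_D1, so λ = (0.271 − 0.181) / (0.181 × 8.55 − 0.271 × 2.91) = 0.09 / 0.759 = 0.119 V⁻¹.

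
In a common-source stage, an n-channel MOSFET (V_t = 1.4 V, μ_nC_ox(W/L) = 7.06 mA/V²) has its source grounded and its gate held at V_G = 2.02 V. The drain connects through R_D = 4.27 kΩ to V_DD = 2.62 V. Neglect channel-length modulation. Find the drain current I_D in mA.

V_GS = V_G = 2.02 V, so V_ov = 2.02 − 1.4 = 0.62 V.
Assume saturation: I_D = ½ k_n V_ov² = 0.5 × 7.06 × 0.62² = 1.36 mA, giving V_DS = V_DD − I_D R_D = 2.62 − 1.36 × 4.27 = -3.17 V.
But -3.17 V < V_ov = 0.62 V, so the device is actually in triode.
In triode I_D = k_n[V_ov V_DS − ½ V_DS²] and I_D = (V_DD − V_DS)/R_D. Equating: 15.1 V_DS² − 19.69 V_DS + 2.62 = 0, giving V_DS = 0.15 V (the root below V_ov).
I_D = (2.62 − 0.15) / 4.27 = 0.578 mA.

I_D = 0.578 mA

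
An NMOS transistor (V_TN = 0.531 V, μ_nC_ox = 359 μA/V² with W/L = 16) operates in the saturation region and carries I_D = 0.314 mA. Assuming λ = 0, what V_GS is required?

k_n = μ_nC_ox · (W/L) = 5.744 mA/V².
In saturation I_D = ½ k_n (V_GS − V_TN)², so V_GS − V_TN = √(2 I_D / k_n) = √(2 × 0.314 / 5.744) = 0.331 V.
V_GS = 0.531 + 0.331 = 0.862 V.

V_GS = 0.862 V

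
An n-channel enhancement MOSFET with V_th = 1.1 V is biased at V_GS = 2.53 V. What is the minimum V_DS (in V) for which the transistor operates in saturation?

V_DS,sat = 1.43 V

The boundary between triode and saturation is V_DS = V_GS − V_th = V_ov.
V_ov = 2.53 − 1.1 = 1.43 V.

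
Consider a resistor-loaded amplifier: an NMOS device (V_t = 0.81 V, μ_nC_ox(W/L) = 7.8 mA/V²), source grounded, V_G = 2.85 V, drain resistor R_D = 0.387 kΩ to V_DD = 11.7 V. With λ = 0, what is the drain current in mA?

I_D = 16.2 mA

V_GS = V_G = 2.85 V, so V_ov = 2.85 − 0.81 = 2.04 V.
Assume saturation: I_D = ½ k_n V_ov² = 0.5 × 7.8 × 2.04² = 16.2 mA, giving V_DS = V_DD − I_D R_D = 11.7 − 16.2 × 0.387 = 5.42 V.
V_DS = 5.42 V ≥ V_ov = 2.04 V, confirming saturation.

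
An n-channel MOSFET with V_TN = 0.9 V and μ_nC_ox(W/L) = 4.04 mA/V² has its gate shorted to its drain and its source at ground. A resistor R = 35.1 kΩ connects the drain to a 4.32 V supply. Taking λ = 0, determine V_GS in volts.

V_GS = 1.11 V

With gate tied to drain, V_GS = V_DS ≥ V_GS − V_TN, so the device is in saturation.
KCL at the drain: ½ k_n (V_GS − V_TN)² = (V_DD − V_GS)/R.
Let x = V_GS − 0.9. Then 70.9 x² + x − 3.42 = 0, giving x = 0.213 V (positive root), so V_GS = 1.11 V.
I_D = (V_DD − V_GS)/R = (4.32 − 1.11) / 35.1 = 0.0914 mA.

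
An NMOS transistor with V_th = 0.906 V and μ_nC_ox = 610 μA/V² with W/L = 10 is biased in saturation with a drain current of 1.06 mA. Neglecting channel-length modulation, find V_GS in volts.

k_n = μ_nC_ox · (W/L) = 6.1 mA/V².
In saturation I_D = ½ k_n (V_GS − V_th)², so V_GS − V_th = √(2 I_D / k_n) = √(2 × 1.06 / 6.1) = 0.59 V.
V_GS = 0.906 + 0.59 = 1.5 V.

V_GS = 1.50 V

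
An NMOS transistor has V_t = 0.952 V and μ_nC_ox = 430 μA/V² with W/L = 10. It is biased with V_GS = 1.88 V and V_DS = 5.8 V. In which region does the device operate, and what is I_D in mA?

Saturation; I_D = 1.85 mA

k_n = μ_nC_ox · (W/L) = 4.3 mA/V².
V_ov = V_GS − V_t = 1.88 − 0.952 = 0.928 V.
Since V_DS = 5.8 V ≥ V_ov = 0.928 V, the device is in saturation.
I_D = ½ k_n V_ov² = 0.5 × 4.3 × 0.928² = 1.85 mA.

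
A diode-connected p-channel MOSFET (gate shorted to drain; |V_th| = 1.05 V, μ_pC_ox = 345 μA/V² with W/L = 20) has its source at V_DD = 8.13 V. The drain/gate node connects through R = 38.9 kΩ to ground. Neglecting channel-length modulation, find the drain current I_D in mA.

With gate tied to drain, V_SG = V_SD ≥ V_SG − |V_th|, so the device is in saturation.
k_p = μ_pC_ox · (W/L) = 6.9 mA/V².
KCL at the drain: ½ k_p (V_SG − |V_th|)² = (V_DD − V_SG)/R.
Let x = V_SG − 1.05. Then 134 x² + x − 7.08 = 0, giving x = 0.226 V (positive root), so V_SG = 1.28 V.
I_D = (V_DD − V_SG)/R = (8.13 − 1.28) / 38.9 = 0.176 mA.

I_D = 0.176 mA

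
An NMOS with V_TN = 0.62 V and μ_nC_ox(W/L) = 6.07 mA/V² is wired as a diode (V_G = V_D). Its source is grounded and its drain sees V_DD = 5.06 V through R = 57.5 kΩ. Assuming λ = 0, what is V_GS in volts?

V_GS = 0.777 V

With gate tied to drain, V_GS = V_DS ≥ V_GS − V_TN, so the device is in saturation.
KCL at the drain: ½ k_n (V_GS − V_TN)² = (V_DD − V_GS)/R.
Let x = V_GS − 0.62. Then 175 x² + x − 4.44 = 0, giving x = 0.157 V (positive root), so V_GS = 0.777 V.
I_D = (V_DD − V_GS)/R = (5.06 − 0.777) / 57.5 = 0.0745 mA.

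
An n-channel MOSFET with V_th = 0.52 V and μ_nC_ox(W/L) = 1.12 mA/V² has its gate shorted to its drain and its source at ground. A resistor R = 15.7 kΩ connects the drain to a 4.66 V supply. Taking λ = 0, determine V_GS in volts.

With gate tied to drain, V_GS = V_DS ≥ V_GS − V_th, so the device is in saturation.
KCL at the drain: ½ k_n (V_GS − V_th)² = (V_DD − V_GS)/R.
Let x = V_GS − 0.52. Then 8.79 x² + x − 4.14 = 0, giving x = 0.632 V (positive root), so V_GS = 1.15 V.
I_D = (V_DD − V_GS)/R = (4.66 − 1.15) / 15.7 = 0.223 mA.

V_GS = 1.15 V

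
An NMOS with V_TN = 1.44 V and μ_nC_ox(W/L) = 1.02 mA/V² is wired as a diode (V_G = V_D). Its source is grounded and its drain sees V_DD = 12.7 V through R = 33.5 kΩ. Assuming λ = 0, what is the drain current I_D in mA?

With gate tied to drain, V_GS = V_DS ≥ V_GS − V_TN, so the device is in saturation.
KCL at the drain: ½ k_n (V_GS − V_TN)² = (V_DD − V_GS)/R.
Let x = V_GS − 1.44. Then 17.1 x² + x − 11.26 = 0, giving x = 0.783 V (positive root), so V_GS = 2.22 V.
I_D = (V_DD − V_GS)/R = (12.7 − 2.22) / 33.5 = 0.313 mA.

I_D = 0.313 mA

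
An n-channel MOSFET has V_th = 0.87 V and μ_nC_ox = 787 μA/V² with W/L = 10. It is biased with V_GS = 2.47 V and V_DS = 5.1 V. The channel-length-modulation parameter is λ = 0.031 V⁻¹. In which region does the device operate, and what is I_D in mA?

Saturation; I_D = 11.7 mA

k_n = μ_nC_ox · (W/L) = 7.87 mA/V².
V_ov = V_GS − V_th = 2.47 − 0.87 = 1.6 V.
Since V_DS = 5.1 V ≥ V_ov = 1.6 V, the device is in saturation.
I_D = ½ k_n V_ov² (1 + λ V_DS) = 0.5 × 7.87 × 1.6² × (1 + 0.031 × 5.1) = 11.7 mA.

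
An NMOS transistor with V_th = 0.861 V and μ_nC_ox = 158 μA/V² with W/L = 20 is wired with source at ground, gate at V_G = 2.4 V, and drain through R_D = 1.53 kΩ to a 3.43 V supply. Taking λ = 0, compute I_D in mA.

I_D = 1.93 mA

V_GS = V_G = 2.4 V, so V_ov = 2.4 − 0.861 = 1.54 V.
k_n = μ_nC_ox · (W/L) = 3.16 mA/V².
Assume saturation: I_D = ½ k_n V_ov² = 0.5 × 3.16 × 1.54² = 3.74 mA, giving V_DS = V_DD − I_D R_D = 3.43 − 3.74 × 1.53 = -2.3 V.
But -2.3 V < V_ov = 1.54 V, so the device is actually in triode.
In triode I_D = k_n[V_ov V_DS − ½ V_DS²] and I_D = (V_DD − V_DS)/R_D. Equating: 2.42 V_DS² − 8.441 V_DS + 3.43 = 0, giving V_DS = 0.469 V (the root below V_ov).
I_D = (3.43 − 0.469) / 1.53 = 1.93 mA.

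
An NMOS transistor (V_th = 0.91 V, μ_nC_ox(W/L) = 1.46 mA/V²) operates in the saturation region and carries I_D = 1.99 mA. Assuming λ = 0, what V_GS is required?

V_GS = 2.56 V

In saturation I_D = ½ k_n (V_GS − V_th)², so V_GS − V_th = √(2 I_D / k_n) = √(2 × 1.99 / 1.46) = 1.65 V.
V_GS = 0.91 + 1.65 = 2.56 V.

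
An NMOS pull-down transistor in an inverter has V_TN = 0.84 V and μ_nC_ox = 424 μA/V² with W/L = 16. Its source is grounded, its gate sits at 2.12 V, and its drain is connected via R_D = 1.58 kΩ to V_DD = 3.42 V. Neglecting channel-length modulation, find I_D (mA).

V_GS = V_G = 2.12 V, so V_ov = 2.12 − 0.84 = 1.28 V.
k_n = μ_nC_ox · (W/L) = 6.784 mA/V².
Assume saturation: I_D = ½ k_n V_ov² = 0.5 × 6.784 × 1.28² = 5.56 mA, giving V_DS = V_DD − I_D R_D = 3.42 − 5.56 × 1.58 = -5.36 V.
But -5.36 V < V_ov = 1.28 V, so the device is actually in triode.
In triode I_D = k_n[V_ov V_DS − ½ V_DS²] and I_D = (V_DD − V_DS)/R_D. Equating: 5.36 V_DS² − 14.72 V_DS + 3.42 = 0, giving V_DS = 0.256 V (the root below V_ov).
I_D = (3.42 − 0.256) / 1.58 = 2 mA.

I_D = 2.00 mA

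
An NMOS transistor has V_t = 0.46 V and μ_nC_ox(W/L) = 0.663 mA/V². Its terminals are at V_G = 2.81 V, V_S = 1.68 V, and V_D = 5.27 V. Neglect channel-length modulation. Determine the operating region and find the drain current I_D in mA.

Saturation; I_D = 0.149 mA

V_GS = V_G − V_S = 2.81 − 1.68 = 1.13 V; V_DS = V_D − V_S = 5.27 − 1.68 = 3.59 V.
V_ov = V_GS − V_t = 1.13 − 0.46 = 0.67 V.
Since V_DS = 3.59 V ≥ V_ov = 0.67 V, the device is in saturation.
I_D = ½ k_n V_ov² = 0.5 × 0.663 × 0.67² = 0.149 mA.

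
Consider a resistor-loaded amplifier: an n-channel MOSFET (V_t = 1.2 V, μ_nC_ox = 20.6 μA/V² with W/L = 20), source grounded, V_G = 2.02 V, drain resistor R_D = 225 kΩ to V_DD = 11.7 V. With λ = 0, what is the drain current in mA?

I_D = 0.0512 mA

V_GS = V_G = 2.02 V, so V_ov = 2.02 − 1.2 = 0.82 V.
k_n = μ_nC_ox · (W/L) = 0.412 mA/V².
Assume saturation: I_D = ½ k_n V_ov² = 0.5 × 0.412 × 0.82² = 0.139 mA, giving V_DS = V_DD − I_D R_D = 11.7 − 0.139 × 225 = -19.5 V.
But -19.5 V < V_ov = 0.82 V, so the device is actually in triode.
In triode I_D = k_n[V_ov V_DS − ½ V_DS²] and I_D = (V_DD − V_DS)/R_D. Equating: 46.3 V_DS² − 77.01 V_DS + 11.7 = 0, giving V_DS = 0.169 V (the root below V_ov).
I_D = (11.7 − 0.169) / 225 = 0.0512 mA.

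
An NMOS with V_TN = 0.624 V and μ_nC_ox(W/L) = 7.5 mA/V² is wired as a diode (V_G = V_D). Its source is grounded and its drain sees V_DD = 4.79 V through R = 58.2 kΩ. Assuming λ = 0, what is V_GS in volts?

V_GS = 0.760 V

With gate tied to drain, V_GS = V_DS ≥ V_GS − V_TN, so the device is in saturation.
KCL at the drain: ½ k_n (V_GS − V_TN)² = (V_DD − V_GS)/R.
Let x = V_GS − 0.624. Then 218 x² + x − 4.166 = 0, giving x = 0.136 V (positive root), so V_GS = 0.76 V.
I_D = (V_DD − V_GS)/R = (4.79 − 0.76) / 58.2 = 0.0692 mA.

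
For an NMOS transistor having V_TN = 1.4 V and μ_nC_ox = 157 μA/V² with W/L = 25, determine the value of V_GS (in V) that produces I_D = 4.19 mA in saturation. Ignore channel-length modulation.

V_GS = 2.86 V

k_n = μ_nC_ox · (W/L) = 3.925 mA/V².
In saturation I_D = ½ k_n (V_GS − V_TN)², so V_GS − V_TN = √(2 I_D / k_n) = √(2 × 4.19 / 3.925) = 1.46 V.
V_GS = 1.4 + 1.46 = 2.86 V.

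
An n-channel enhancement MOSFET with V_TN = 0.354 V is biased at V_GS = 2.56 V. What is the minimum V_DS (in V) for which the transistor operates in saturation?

V_DS,sat = 2.21 V

The boundary between triode and saturation is V_DS = V_GS − V_TN = V_ov.
V_ov = 2.56 − 0.354 = 2.21 V.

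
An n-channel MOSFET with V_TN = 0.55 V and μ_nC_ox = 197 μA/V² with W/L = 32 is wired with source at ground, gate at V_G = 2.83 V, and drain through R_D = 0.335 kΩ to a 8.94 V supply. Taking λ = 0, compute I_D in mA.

I_D = 16.4 mA

V_GS = V_G = 2.83 V, so V_ov = 2.83 − 0.55 = 2.28 V.
k_n = μ_nC_ox · (W/L) = 6.304 mA/V².
Assume saturation: I_D = ½ k_n V_ov² = 0.5 × 6.304 × 2.28² = 16.4 mA, giving V_DS = V_DD − I_D R_D = 8.94 − 16.4 × 0.335 = 3.45 V.
V_DS = 3.45 V ≥ V_ov = 2.28 V, confirming saturation.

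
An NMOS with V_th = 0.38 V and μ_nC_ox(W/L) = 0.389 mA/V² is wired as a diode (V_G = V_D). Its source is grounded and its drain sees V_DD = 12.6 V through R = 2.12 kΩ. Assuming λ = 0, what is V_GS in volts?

V_GS = 4.74 V

With gate tied to drain, V_GS = V_DS ≥ V_GS − V_th, so the device is in saturation.
KCL at the drain: ½ k_n (V_GS − V_th)² = (V_DD − V_GS)/R.
Let x = V_GS − 0.38. Then 0.412 x² + x − 12.22 = 0, giving x = 4.36 V (positive root), so V_GS = 4.74 V.
I_D = (V_DD − V_GS)/R = (12.6 − 4.74) / 2.12 = 3.71 mA.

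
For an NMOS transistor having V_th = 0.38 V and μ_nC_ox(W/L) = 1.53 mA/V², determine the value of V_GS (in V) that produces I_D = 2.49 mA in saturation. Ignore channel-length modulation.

V_GS = 2.18 V

In saturation I_D = ½ k_n (V_GS − V_th)², so V_GS − V_th = √(2 I_D / k_n) = √(2 × 2.49 / 1.53) = 1.8 V.
V_GS = 0.38 + 1.8 = 2.18 V.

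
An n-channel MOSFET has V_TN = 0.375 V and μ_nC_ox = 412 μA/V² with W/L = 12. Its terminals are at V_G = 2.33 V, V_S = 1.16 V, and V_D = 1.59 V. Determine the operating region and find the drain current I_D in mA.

Triode; I_D = 1.23 mA

V_GS = V_G − V_S = 2.33 − 1.16 = 1.17 V; V_DS = V_D − V_S = 1.59 − 1.16 = 0.43 V.
k_n = μ_nC_ox · (W/L) = 4.944 mA/V².
V_ov = V_GS − V_TN = 1.17 − 0.375 = 0.795 V.
Since V_DS = 0.43 V < V_ov = 0.795 V, the device is in the triode region.
I_D = k_n [V_ov · V_DS − ½ V_DS²] = 4.944 × [0.795 × 0.43 − 0.5 × 0.43²] = 1.23 mA.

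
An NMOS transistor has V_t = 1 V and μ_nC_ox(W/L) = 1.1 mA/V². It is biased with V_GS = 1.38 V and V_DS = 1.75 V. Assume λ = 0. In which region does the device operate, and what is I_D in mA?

Saturation; I_D = 0.0794 mA

V_ov = V_GS − V_t = 1.38 − 1 = 0.38 V.
Since V_DS = 1.75 V ≥ V_ov = 0.38 V, the device is in saturation.
I_D = ½ k_n V_ov² = 0.5 × 1.1 × 0.38² = 0.0794 mA.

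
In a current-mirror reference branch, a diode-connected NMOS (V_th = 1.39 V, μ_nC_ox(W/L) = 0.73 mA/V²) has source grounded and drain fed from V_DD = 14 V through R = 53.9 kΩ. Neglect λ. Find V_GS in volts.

With gate tied to drain, V_GS = V_DS ≥ V_GS − V_th, so the device is in saturation.
KCL at the drain: ½ k_n (V_GS − V_th)² = (V_DD − V_GS)/R.
Let x = V_GS − 1.39. Then 19.7 x² + x − 12.61 = 0, giving x = 0.776 V (positive root), so V_GS = 2.17 V.
I_D = (V_DD − V_GS)/R = (14 − 2.17) / 53.9 = 0.22 mA.

V_GS = 2.17 V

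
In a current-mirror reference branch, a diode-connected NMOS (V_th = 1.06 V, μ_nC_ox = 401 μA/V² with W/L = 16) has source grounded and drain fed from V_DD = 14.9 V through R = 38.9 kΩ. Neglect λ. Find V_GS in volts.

With gate tied to drain, V_GS = V_DS ≥ V_GS − V_th, so the device is in saturation.
k_n = μ_nC_ox · (W/L) = 6.416 mA/V².
KCL at the drain: ½ k_n (V_GS − V_th)² = (V_DD − V_GS)/R.
Let x = V_GS − 1.06. Then 125 x² + x − 13.84 = 0, giving x = 0.329 V (positive root), so V_GS = 1.39 V.
I_D = (V_DD − V_GS)/R = (14.9 − 1.39) / 38.9 = 0.347 mA.

V_GS = 1.39 V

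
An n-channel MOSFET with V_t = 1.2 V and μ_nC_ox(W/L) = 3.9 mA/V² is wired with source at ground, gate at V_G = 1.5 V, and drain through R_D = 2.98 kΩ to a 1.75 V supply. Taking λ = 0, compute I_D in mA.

V_GS = V_G = 1.5 V, so V_ov = 1.5 − 1.2 = 0.3 V.
Assume saturation: I_D = ½ k_n V_ov² = 0.5 × 3.9 × 0.3² = 0.176 mA, giving V_DS = V_DD − I_D R_D = 1.75 − 0.176 × 2.98 = 1.23 V.
V_DS = 1.23 V ≥ V_ov = 0.3 V, confirming saturation.

I_D = 0.176 mA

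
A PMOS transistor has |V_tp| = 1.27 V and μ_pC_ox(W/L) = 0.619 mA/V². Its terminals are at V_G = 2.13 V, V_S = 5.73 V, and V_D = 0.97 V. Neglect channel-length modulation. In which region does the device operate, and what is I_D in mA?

Saturation; I_D = 1.68 mA

V_SG = V_S − V_G = 5.73 − 2.13 = 3.6 V; V_SD = V_S − V_D = 5.73 − 0.97 = 4.76 V.
V_ov = V_SG − |V_tp| = 3.6 − 1.27 = 2.33 V.
Since V_SD = 4.76 V ≥ V_ov = 2.33 V, the device is in saturation.
I_D = ½ k_p V_ov² = 0.5 × 0.619 × 2.33² = 1.68 mA.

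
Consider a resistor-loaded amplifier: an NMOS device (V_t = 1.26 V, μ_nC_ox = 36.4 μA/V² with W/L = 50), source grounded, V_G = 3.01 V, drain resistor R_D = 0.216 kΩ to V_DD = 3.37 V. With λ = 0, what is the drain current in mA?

I_D = 2.79 mA

V_GS = V_G = 3.01 V, so V_ov = 3.01 − 1.26 = 1.75 V.
k_n = μ_nC_ox · (W/L) = 1.82 mA/V².
Assume saturation: I_D = ½ k_n V_ov² = 0.5 × 1.82 × 1.75² = 2.79 mA, giving V_DS = V_DD − I_D R_D = 3.37 − 2.79 × 0.216 = 2.77 V.
V_DS = 2.77 V ≥ V_ov = 1.75 V, confirming saturation.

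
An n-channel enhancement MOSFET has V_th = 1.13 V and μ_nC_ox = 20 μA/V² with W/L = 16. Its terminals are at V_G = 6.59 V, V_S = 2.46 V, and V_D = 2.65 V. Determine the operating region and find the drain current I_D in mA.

V_GS = V_G − V_S = 6.59 − 2.46 = 4.13 V; V_DS = V_D − V_S = 2.65 − 2.46 = 0.19 V.
k_n = μ_nC_ox · (W/L) = 0.32 mA/V².
V_ov = V_GS − V_th = 4.13 − 1.13 = 3 V.
Since V_DS = 0.19 V < V_ov = 3 V, the device is in the triode region.
I_D = k_n [V_ov · V_DS − ½ V_DS²] = 0.32 × [3 × 0.19 − 0.5 × 0.19²] = 0.177 mA.

Triode; I_D = 0.177 mA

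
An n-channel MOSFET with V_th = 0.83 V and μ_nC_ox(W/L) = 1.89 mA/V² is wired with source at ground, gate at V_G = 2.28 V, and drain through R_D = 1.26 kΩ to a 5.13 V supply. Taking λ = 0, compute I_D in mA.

I_D = 1.99 mA

V_GS = V_G = 2.28 V, so V_ov = 2.28 − 0.83 = 1.45 V.
Assume saturation: I_D = ½ k_n V_ov² = 0.5 × 1.89 × 1.45² = 1.99 mA, giving V_DS = V_DD − I_D R_D = 5.13 − 1.99 × 1.26 = 2.63 V.
V_DS = 2.63 V ≥ V_ov = 1.45 V, confirming saturation.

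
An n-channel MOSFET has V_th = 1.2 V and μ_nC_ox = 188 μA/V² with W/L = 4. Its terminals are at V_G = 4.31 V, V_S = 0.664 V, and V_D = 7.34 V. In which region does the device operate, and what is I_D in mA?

V_GS = V_G − V_S = 4.31 − 0.664 = 3.65 V; V_DS = V_D − V_S = 7.34 − 0.664 = 6.68 V.
k_n = μ_nC_ox · (W/L) = 0.752 mA/V².
V_ov = V_GS − V_th = 3.65 − 1.2 = 2.45 V.
Since V_DS = 6.68 V ≥ V_ov = 2.45 V, the device is in saturation.
I_D = ½ k_n V_ov² = 0.5 × 0.752 × 2.45² = 2.25 mA.

Saturation; I_D = 2.25 mA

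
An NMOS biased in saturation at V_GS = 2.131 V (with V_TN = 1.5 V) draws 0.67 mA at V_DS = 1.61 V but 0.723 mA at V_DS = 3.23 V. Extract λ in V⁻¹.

λ = 0.0530 V⁻¹

With V_GS fixed, I_D ∝ (1 + λ V_DS) in saturation, so I_D2/I_D1 = (1 + λ V_DS2)/(1 + λ V_DS1).
0.723/0.67 = 1.079 = (1 + 3.23 λ)/(1 + 1.61 λ).
Solving: λ (I_D1 V_DS2 − I_D2 V_DS1) = I_D2 − I_D1, so λ = (0.723 − 0.67) / (0.67 × 3.23 − 0.723 × 1.61) = 0.053 / 1 = 0.053 V⁻¹.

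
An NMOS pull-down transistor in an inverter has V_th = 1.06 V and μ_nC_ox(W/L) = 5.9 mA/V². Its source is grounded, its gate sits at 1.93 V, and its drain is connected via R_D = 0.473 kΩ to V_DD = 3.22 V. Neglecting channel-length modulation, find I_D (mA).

I_D = 2.23 mA

V_GS = V_G = 1.93 V, so V_ov = 1.93 − 1.06 = 0.87 V.
Assume saturation: I_D = ½ k_n V_ov² = 0.5 × 5.9 × 0.87² = 2.23 mA, giving V_DS = V_DD − I_D R_D = 3.22 − 2.23 × 0.473 = 2.16 V.
V_DS = 2.16 V ≥ V_ov = 0.87 V, confirming saturation.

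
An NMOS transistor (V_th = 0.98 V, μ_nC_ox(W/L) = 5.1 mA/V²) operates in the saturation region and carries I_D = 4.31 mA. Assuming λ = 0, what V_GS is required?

V_GS = 2.28 V

In saturation I_D = ½ k_n (V_GS − V_th)², so V_GS − V_th = √(2 I_D / k_n) = √(2 × 4.31 / 5.1) = 1.3 V.
V_GS = 0.98 + 1.3 = 2.28 V.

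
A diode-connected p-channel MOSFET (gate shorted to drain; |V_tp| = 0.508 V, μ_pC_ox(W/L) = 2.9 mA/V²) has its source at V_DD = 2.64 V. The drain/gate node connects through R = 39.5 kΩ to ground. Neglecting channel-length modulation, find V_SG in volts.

With gate tied to drain, V_SG = V_SD ≥ V_SG − |V_tp|, so the device is in saturation.
KCL at the drain: ½ k_p (V_SG − |V_tp|)² = (V_DD − V_SG)/R.
Let x = V_SG − 0.508. Then 57.3 x² + x − 2.132 = 0, giving x = 0.184 V (positive root), so V_SG = 0.692 V.
I_D = (V_DD − V_SG)/R = (2.64 − 0.692) / 39.5 = 0.0493 mA.

V_SG = 0.692 V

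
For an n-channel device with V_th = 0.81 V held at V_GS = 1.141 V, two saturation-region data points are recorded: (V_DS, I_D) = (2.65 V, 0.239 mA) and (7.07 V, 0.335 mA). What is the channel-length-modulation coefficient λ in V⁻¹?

With V_GS fixed, I_D ∝ (1 + λ V_DS) in saturation, so I_D2/I_D1 = (1 + λ V_DS2)/(1 + λ V_DS1).
0.335/0.239 = 1.402 = (1 + 7.07 λ)/(1 + 2.65 λ).
Solving: λ (I_D1 V_DS2 − I_D2 V_DS1) = I_D2 − I_D1, so λ = (0.335 − 0.239) / (0.239 × 7.07 − 0.335 × 2.65) = 0.096 / 0.802 = 0.12 V⁻¹.

λ = 0.120 V⁻¹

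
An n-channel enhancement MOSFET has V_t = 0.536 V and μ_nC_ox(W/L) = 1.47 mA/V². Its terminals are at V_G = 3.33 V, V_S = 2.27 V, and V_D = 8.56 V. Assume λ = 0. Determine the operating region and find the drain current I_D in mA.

Saturation; I_D = 0.202 mA

V_GS = V_G − V_S = 3.33 − 2.27 = 1.06 V; V_DS = V_D − V_S = 8.56 − 2.27 = 6.29 V.
V_ov = V_GS − V_t = 1.06 − 0.536 = 0.524 V.
Since V_DS = 6.29 V ≥ V_ov = 0.524 V, the device is in saturation.
I_D = ½ k_n V_ov² = 0.5 × 1.47 × 0.524² = 0.202 mA.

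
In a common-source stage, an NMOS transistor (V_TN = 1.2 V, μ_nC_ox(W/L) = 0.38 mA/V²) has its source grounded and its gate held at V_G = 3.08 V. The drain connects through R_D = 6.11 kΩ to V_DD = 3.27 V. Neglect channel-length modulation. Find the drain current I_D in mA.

V_GS = V_G = 3.08 V, so V_ov = 3.08 − 1.2 = 1.88 V.
Assume saturation: I_D = ½ k_n V_ov² = 0.5 × 0.38 × 1.88² = 0.672 mA, giving V_DS = V_DD − I_D R_D = 3.27 − 0.672 × 6.11 = -0.833 V.
But -0.833 V < V_ov = 1.88 V, so the device is actually in triode.
In triode I_D = k_n[V_ov V_DS − ½ V_DS²] and I_D = (V_DD − V_DS)/R_D. Equating: 1.16 V_DS² − 5.365 V_DS + 3.27 = 0, giving V_DS = 0.722 V (the root below V_ov).
I_D = (3.27 − 0.722) / 6.11 = 0.417 mA.

I_D = 0.417 mA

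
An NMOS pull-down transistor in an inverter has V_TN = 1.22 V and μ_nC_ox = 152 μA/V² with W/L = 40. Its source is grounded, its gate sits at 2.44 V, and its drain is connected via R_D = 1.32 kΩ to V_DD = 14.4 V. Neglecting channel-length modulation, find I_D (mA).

V_GS = V_G = 2.44 V, so V_ov = 2.44 − 1.22 = 1.22 V.
k_n = μ_nC_ox · (W/L) = 6.08 mA/V².
Assume saturation: I_D = ½ k_n V_ov² = 0.5 × 6.08 × 1.22² = 4.52 mA, giving V_DS = V_DD − I_D R_D = 14.4 − 4.52 × 1.32 = 8.43 V.
V_DS = 8.43 V ≥ V_ov = 1.22 V, confirming saturation.

I_D = 4.52 mA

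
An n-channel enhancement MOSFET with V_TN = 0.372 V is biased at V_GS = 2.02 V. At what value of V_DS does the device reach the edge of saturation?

The boundary between triode and saturation is V_DS = V_GS − V_TN = V_ov.
V_ov = 2.02 − 0.372 = 1.65 V.

V_DS,sat = 1.65 V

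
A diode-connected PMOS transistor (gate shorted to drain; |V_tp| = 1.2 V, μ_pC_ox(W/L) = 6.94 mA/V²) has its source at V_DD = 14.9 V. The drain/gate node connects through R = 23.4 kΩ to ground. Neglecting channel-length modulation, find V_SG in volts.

V_SG = 1.60 V

With gate tied to drain, V_SG = V_SD ≥ V_SG − |V_tp|, so the device is in saturation.
KCL at the drain: ½ k_p (V_SG − |V_tp|)² = (V_DD − V_SG)/R.
Let x = V_SG − 1.2. Then 81.2 x² + x − 13.7 = 0, giving x = 0.405 V (positive root), so V_SG = 1.6 V.
I_D = (V_DD − V_SG)/R = (14.9 − 1.6) / 23.4 = 0.568 mA.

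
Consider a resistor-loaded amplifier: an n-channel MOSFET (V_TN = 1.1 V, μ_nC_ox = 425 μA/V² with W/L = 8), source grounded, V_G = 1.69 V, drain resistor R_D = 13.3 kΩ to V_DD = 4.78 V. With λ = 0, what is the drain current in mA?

V_GS = V_G = 1.69 V, so V_ov = 1.69 − 1.1 = 0.59 V.
k_n = μ_nC_ox · (W/L) = 3.4 mA/V².
Assume saturation: I_D = ½ k_n V_ov² = 0.5 × 3.4 × 0.59² = 0.592 mA, giving V_DS = V_DD − I_D R_D = 4.78 − 0.592 × 13.3 = -3.09 V.
But -3.09 V < V_ov = 0.59 V, so the device is actually in triode.
In triode I_D = k_n[V_ov V_DS − ½ V_DS²] and I_D = (V_DD − V_DS)/R_D. Equating: 22.6 V_DS² − 27.68 V_DS + 4.78 = 0, giving V_DS = 0.208 V (the root below V_ov).
I_D = (4.78 − 0.208) / 13.3 = 0.344 mA.

I_D = 0.344 mA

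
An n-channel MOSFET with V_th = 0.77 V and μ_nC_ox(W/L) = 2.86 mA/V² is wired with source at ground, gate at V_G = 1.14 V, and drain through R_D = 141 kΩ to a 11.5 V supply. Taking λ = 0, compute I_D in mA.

I_D = 0.0809 mA

V_GS = V_G = 1.14 V, so V_ov = 1.14 − 0.77 = 0.37 V.
Assume saturation: I_D = ½ k_n V_ov² = 0.5 × 2.86 × 0.37² = 0.196 mA, giving V_DS = V_DD − I_D R_D = 11.5 − 0.196 × 141 = -16.1 V.
But -16.1 V < V_ov = 0.37 V, so the device is actually in triode.
In triode I_D = k_n[V_ov V_DS − ½ V_DS²] and I_D = (V_DD − V_DS)/R_D. Equating: 202 V_DS² − 150.2 V_DS + 11.5 = 0, giving V_DS = 0.0866 V (the root below V_ov).
I_D = (11.5 − 0.0866) / 141 = 0.0809 mA.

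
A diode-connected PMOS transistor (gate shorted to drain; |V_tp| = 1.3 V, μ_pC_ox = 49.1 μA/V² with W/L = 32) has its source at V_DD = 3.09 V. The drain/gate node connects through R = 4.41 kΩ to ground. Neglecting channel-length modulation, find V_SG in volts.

V_SG = 1.89 V

With gate tied to drain, V_SG = V_SD ≥ V_SG − |V_tp|, so the device is in saturation.
k_p = μ_pC_ox · (W/L) = 1.571 mA/V².
KCL at the drain: ½ k_p (V_SG − |V_tp|)² = (V_DD − V_SG)/R.
Let x = V_SG − 1.3. Then 3.46 x² + x − 1.79 = 0, giving x = 0.589 V (positive root), so V_SG = 1.89 V.
I_D = (V_DD − V_SG)/R = (3.09 − 1.89) / 4.41 = 0.272 mA.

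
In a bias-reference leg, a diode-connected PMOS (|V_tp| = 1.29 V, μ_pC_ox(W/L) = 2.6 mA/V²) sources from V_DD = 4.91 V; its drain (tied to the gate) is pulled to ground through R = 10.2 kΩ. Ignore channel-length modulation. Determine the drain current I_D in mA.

I_D = 0.307 mA

With gate tied to drain, V_SG = V_SD ≥ V_SG − |V_tp|, so the device is in saturation.
KCL at the drain: ½ k_p (V_SG − |V_tp|)² = (V_DD − V_SG)/R.
Let x = V_SG − 1.29. Then 13.3 x² + x − 3.62 = 0, giving x = 0.486 V (positive root), so V_SG = 1.78 V.
I_D = (V_DD − V_SG)/R = (4.91 − 1.78) / 10.2 = 0.307 mA.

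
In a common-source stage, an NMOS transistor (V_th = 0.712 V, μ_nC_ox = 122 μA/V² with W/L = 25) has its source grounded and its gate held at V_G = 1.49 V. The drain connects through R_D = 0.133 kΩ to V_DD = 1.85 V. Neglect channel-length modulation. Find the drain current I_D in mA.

I_D = 0.923 mA

V_GS = V_G = 1.49 V, so V_ov = 1.49 − 0.712 = 0.778 V.
k_n = μ_nC_ox · (W/L) = 3.05 mA/V².
Assume saturation: I_D = ½ k_n V_ov² = 0.5 × 3.05 × 0.778² = 0.923 mA, giving V_DS = V_DD − I_D R_D = 1.85 − 0.923 × 0.133 = 1.73 V.
V_DS = 1.73 V ≥ V_ov = 0.778 V, confirming saturation.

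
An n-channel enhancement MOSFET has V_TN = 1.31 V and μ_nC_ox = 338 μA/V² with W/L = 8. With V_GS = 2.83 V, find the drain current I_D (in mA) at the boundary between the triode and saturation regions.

I_D = 3.12 mA

At the boundary V_DS = V_ov = V_GS − V_TN = 2.83 − 1.31 = 1.52 V.
k_n = μ_nC_ox · (W/L) = 2.704 mA/V².
I_D = ½ k_n V_ov² = 0.5 × 2.704 × 1.52² = 3.12 mA.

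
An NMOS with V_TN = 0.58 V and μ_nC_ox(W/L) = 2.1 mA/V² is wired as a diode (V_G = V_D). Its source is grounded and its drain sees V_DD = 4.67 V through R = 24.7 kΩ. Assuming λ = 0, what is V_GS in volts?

With gate tied to drain, V_GS = V_DS ≥ V_GS − V_TN, so the device is in saturation.
KCL at the drain: ½ k_n (V_GS − V_TN)² = (V_DD − V_GS)/R.
Let x = V_GS − 0.58. Then 25.9 x² + x − 4.09 = 0, giving x = 0.378 V (positive root), so V_GS = 0.958 V.
I_D = (V_DD − V_GS)/R = (4.67 − 0.958) / 24.7 = 0.15 mA.

V_GS = 0.958 V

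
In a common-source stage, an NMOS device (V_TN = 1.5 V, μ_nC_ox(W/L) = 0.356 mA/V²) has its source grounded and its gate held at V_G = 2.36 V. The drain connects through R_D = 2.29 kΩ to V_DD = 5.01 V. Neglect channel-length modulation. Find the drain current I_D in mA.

I_D = 0.132 mA

V_GS = V_G = 2.36 V, so V_ov = 2.36 − 1.5 = 0.86 V.
Assume saturation: I_D = ½ k_n V_ov² = 0.5 × 0.356 × 0.86² = 0.132 mA, giving V_DS = V_DD − I_D R_D = 5.01 − 0.132 × 2.29 = 4.71 V.
V_DS = 4.71 V ≥ V_ov = 0.86 V, confirming saturation.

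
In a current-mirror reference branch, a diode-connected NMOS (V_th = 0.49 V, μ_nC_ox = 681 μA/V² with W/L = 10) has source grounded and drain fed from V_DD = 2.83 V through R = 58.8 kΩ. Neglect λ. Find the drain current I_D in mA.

With gate tied to drain, V_GS = V_DS ≥ V_GS − V_th, so the device is in saturation.
k_n = μ_nC_ox · (W/L) = 6.81 mA/V².
KCL at the drain: ½ k_n (V_GS − V_th)² = (V_DD − V_GS)/R.
Let x = V_GS − 0.49. Then 200 x² + x − 2.34 = 0, giving x = 0.106 V (positive root), so V_GS = 0.596 V.
I_D = (V_DD − V_GS)/R = (2.83 − 0.596) / 58.8 = 0.038 mA.

I_D = 0.0380 mA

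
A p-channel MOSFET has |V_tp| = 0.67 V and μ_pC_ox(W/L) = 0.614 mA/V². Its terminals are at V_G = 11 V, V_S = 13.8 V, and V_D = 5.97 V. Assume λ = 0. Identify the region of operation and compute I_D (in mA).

Saturation; I_D = 1.39 mA

V_SG = V_S − V_G = 13.8 − 11 = 2.8 V; V_SD = V_S − V_D = 13.8 − 5.97 = 7.83 V.
V_ov = V_SG − |V_tp| = 2.8 − 0.67 = 2.13 V.
Since V_SD = 7.83 V ≥ V_ov = 2.13 V, the device is in saturation.
I_D = ½ k_p V_ov² = 0.5 × 0.614 × 2.13² = 1.39 mA.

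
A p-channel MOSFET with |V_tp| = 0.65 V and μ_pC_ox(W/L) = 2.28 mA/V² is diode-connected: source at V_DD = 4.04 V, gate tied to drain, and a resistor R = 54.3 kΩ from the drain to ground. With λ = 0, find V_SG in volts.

With gate tied to drain, V_SG = V_SD ≥ V_SG − |V_tp|, so the device is in saturation.
KCL at the drain: ½ k_p (V_SG − |V_tp|)² = (V_DD − V_SG)/R.
Let x = V_SG − 0.65. Then 61.9 x² + x − 3.39 = 0, giving x = 0.226 V (positive root), so V_SG = 0.876 V.
I_D = (V_DD − V_SG)/R = (4.04 − 0.876) / 54.3 = 0.0583 mA.

V_SG = 0.876 V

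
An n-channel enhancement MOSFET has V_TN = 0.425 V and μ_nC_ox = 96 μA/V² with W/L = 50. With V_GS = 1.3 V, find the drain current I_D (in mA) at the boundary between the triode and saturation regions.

I_D = 1.84 mA

At the boundary V_DS = V_ov = V_GS − V_TN = 1.3 − 0.425 = 0.875 V.
k_n = μ_nC_ox · (W/L) = 4.8 mA/V².
I_D = ½ k_n V_ov² = 0.5 × 4.8 × 0.875² = 1.84 mA.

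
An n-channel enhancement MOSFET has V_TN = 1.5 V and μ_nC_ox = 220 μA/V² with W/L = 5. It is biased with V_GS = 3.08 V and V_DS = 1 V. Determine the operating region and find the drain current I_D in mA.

k_n = μ_nC_ox · (W/L) = 1.1 mA/V².
V_ov = V_GS − V_TN = 3.08 − 1.5 = 1.58 V.
Since V_DS = 1 V < V_ov = 1.58 V, the device is in the triode region.
I_D = k_n [V_ov · V_DS − ½ V_DS²] = 1.1 × [1.58 × 1 − 0.5 × 1²] = 1.19 mA.

Triode; I_D = 1.19 mA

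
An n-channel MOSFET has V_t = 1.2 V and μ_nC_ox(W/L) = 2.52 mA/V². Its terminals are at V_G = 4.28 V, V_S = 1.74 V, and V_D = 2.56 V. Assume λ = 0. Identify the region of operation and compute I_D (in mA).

V_GS = V_G − V_S = 4.28 − 1.74 = 2.54 V; V_DS = V_D − V_S = 2.56 − 1.74 = 0.82 V.
V_ov = V_GS − V_t = 2.54 − 1.2 = 1.34 V.
Since V_DS = 0.82 V < V_ov = 1.34 V, the device is in the triode region.
I_D = k_n [V_ov · V_DS − ½ V_DS²] = 2.52 × [1.34 × 0.82 − 0.5 × 0.82²] = 1.92 mA.

Triode; I_D = 1.92 mA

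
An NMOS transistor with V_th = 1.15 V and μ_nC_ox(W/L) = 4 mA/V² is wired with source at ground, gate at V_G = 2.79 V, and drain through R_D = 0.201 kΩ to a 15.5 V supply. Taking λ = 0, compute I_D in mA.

I_D = 5.38 mA

V_GS = V_G = 2.79 V, so V_ov = 2.79 − 1.15 = 1.64 V.
Assume saturation: I_D = ½ k_n V_ov² = 0.5 × 4 × 1.64² = 5.38 mA, giving V_DS = V_DD − I_D R_D = 15.5 − 5.38 × 0.201 = 14.4 V.
V_DS = 14.4 V ≥ V_ov = 1.64 V, confirming saturation.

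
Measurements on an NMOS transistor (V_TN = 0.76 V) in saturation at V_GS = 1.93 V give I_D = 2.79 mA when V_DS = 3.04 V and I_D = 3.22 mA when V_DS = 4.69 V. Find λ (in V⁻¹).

λ = 0.130 V⁻¹

With V_GS fixed, I_D ∝ (1 + λ V_DS) in saturation, so I_D2/I_D1 = (1 + λ V_DS2)/(1 + λ V_DS1).
3.22/2.79 = 1.154 = (1 + 4.69 λ)/(1 + 3.04 λ).
Solving: λ (I_D1 V_DS2 − I_D2 V_DS1) = I_D2 − I_D1, so λ = (3.22 − 2.79) / (2.79 × 4.69 − 3.22 × 3.04) = 0.43 / 3.3 = 0.13 V⁻¹.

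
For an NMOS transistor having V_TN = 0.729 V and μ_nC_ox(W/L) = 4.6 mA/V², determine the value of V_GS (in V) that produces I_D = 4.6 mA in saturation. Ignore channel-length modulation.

In saturation I_D = ½ k_n (V_GS − V_TN)², so V_GS − V_TN = √(2 I_D / k_n) = √(2 × 4.6 / 4.6) = 1.41 V.
V_GS = 0.729 + 1.41 = 2.14 V.

V_GS = 2.14 V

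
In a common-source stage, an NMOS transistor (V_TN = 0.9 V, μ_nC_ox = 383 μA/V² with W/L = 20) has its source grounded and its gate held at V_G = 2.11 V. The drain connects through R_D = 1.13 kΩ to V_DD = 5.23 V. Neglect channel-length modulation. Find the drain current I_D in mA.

V_GS = V_G = 2.11 V, so V_ov = 2.11 − 0.9 = 1.21 V.
k_n = μ_nC_ox · (W/L) = 7.66 mA/V².
Assume saturation: I_D = ½ k_n V_ov² = 0.5 × 7.66 × 1.21² = 5.61 mA, giving V_DS = V_DD − I_D R_D = 5.23 − 5.61 × 1.13 = -1.11 V.
But -1.11 V < V_ov = 1.21 V, so the device is actually in triode.
In triode I_D = k_n[V_ov V_DS − ½ V_DS²] and I_D = (V_DD − V_DS)/R_D. Equating: 4.33 V_DS² − 11.47 V_DS + 5.23 = 0, giving V_DS = 0.585 V (the root below V_ov).
I_D = (5.23 − 0.585) / 1.13 = 4.11 mA.

I_D = 4.11 mA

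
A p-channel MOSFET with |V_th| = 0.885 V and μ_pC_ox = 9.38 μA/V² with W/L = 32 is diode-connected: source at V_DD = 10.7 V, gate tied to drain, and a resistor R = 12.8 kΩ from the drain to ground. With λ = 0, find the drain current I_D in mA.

With gate tied to drain, V_SG = V_SD ≥ V_SG − |V_th|, so the device is in saturation.
k_p = μ_pC_ox · (W/L) = 0.3002 mA/V².
KCL at the drain: ½ k_p (V_SG − |V_th|)² = (V_DD − V_SG)/R.
Let x = V_SG − 0.885. Then 1.92 x² + x − 9.815 = 0, giving x = 2.02 V (positive root), so V_SG = 2.9 V.
I_D = (V_DD − V_SG)/R = (10.7 − 2.9) / 12.8 = 0.609 mA.

I_D = 0.609 mA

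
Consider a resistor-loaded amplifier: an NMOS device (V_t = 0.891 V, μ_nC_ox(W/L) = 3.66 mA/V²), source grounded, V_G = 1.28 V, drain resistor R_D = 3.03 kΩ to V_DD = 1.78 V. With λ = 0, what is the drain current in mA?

V_GS = V_G = 1.28 V, so V_ov = 1.28 − 0.891 = 0.389 V.
Assume saturation: I_D = ½ k_n V_ov² = 0.5 × 3.66 × 0.389² = 0.277 mA, giving V_DS = V_DD − I_D R_D = 1.78 − 0.277 × 3.03 = 0.941 V.
V_DS = 0.941 V ≥ V_ov = 0.389 V, confirming saturation.

I_D = 0.277 mA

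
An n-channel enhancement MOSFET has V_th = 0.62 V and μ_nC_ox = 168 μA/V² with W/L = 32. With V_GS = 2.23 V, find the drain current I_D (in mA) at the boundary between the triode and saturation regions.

I_D = 6.97 mA

At the boundary V_DS = V_ov = V_GS − V_th = 2.23 − 0.62 = 1.61 V.
k_n = μ_nC_ox · (W/L) = 5.376 mA/V².
I_D = ½ k_n V_ov² = 0.5 × 5.376 × 1.61² = 6.97 mA.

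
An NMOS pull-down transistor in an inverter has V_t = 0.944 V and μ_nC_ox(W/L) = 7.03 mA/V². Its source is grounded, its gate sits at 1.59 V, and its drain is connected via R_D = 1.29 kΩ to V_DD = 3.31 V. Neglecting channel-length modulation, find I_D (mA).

I_D = 1.47 mA

V_GS = V_G = 1.59 V, so V_ov = 1.59 − 0.944 = 0.646 V.
Assume saturation: I_D = ½ k_n V_ov² = 0.5 × 7.03 × 0.646² = 1.47 mA, giving V_DS = V_DD − I_D R_D = 3.31 − 1.47 × 1.29 = 1.42 V.
V_DS = 1.42 V ≥ V_ov = 0.646 V, confirming saturation.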